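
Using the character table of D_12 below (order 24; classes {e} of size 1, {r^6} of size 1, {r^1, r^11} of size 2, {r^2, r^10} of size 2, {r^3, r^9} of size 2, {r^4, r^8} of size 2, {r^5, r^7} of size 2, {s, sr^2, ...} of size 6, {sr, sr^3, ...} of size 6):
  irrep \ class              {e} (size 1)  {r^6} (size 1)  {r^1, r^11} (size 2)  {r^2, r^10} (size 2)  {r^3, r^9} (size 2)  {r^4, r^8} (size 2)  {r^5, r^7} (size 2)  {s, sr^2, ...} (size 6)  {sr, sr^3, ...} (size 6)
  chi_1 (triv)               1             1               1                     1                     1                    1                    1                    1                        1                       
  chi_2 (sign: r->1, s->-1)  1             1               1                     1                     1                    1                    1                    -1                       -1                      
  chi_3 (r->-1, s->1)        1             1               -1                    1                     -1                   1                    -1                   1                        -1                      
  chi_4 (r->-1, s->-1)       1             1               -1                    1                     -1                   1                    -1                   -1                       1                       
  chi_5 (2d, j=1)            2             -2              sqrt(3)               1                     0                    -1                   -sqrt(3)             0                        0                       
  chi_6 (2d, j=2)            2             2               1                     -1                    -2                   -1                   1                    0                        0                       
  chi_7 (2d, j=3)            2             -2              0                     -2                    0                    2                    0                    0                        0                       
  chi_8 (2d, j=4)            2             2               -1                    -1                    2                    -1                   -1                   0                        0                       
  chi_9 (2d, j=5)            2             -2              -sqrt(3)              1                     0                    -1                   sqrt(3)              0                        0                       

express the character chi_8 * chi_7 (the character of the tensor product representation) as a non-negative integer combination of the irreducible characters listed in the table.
chi_8 tensor chi_7 = chi_5 + chi_9 (all other irreducibles have multiplicity 0).

Solution. The character of a tensor product is the pointwise product (chi_8 * chi_7)(C) = chi_8(C) * chi_7(C):
  {e}: (2)*(2), {r^6}: (2)*(-2), {r^1, r^11}: (-1)*(0), {r^2, r^10}: (-1)*(-2), {r^3, r^9}: (2)*(0), {r^4, r^8}: (-1)*(2), {r^5, r^7}: (-1)*(0), {s, sr^2, ...}: (0)*(0), {sr, sr^3, ...}: (0)*(0)
so (chi_8 * chi_7) takes values
  {e} -> 4, {r^6} -> -4, {r^1, r^11} -> 0, {r^2, r^10} -> 2, {r^3, r^9} -> 0, {r^4, r^8} -> -2, {r^5, r^7} -> 0, {s, sr^2, ...} -> 0, {sr, sr^3, ...} -> 0.
Now take the inner product of this character with each irreducible chi from the table, <chi_8*chi_7, chi> = (1/24) sum_C |C| (chi_8*chi_7)(C) conj(chi(C)):
  <chi_8*chi_7, chi_1> = (1/24)[1*(4)*conj(1) + 1*(-4)*conj(1) + 2*(0)*conj(1) + 2*(2)*conj(1) + 2*(0)*conj(1) + 2*(-2)*conj(1) + 2*(0)*conj(1) + 6*(0)*conj(1) + 6*(0)*conj(1)]
      = (1/24)[(4) + (-4) + (0) + (4) + (0) + (-4) + (0) + (0) + (0)] = 0/24 = 0
  <chi_8*chi_7, chi_2> = (1/24)[1*(4)*conj(1) + 1*(-4)*conj(1) + 2*(0)*conj(1) + 2*(2)*conj(1) + 2*(0)*conj(1) + 2*(-2)*conj(1) + 2*(0)*conj(1) + 6*(0)*conj(-1) + 6*(0)*conj(-1)]
      = (1/24)[(4) + (-4) + (0) + (4) + (0) + (-4) + (0) + (0) + (0)] = 0/24 = 0
  <chi_8*chi_7, chi_3> = (1/24)[1*(4)*conj(1) + 1*(-4)*conj(1) + 2*(0)*conj(-1) + 2*(2)*conj(1) + 2*(0)*conj(-1) + 2*(-2)*conj(1) + 2*(0)*conj(-1) + 6*(0)*conj(1) + 6*(0)*conj(-1)]
      = (1/24)[(4) + (-4) + (0) + (4) + (0) + (-4) + (0) + (0) + (0)] = 0/24 = 0
  <chi_8*chi_7, chi_4> = (1/24)[1*(4)*conj(1) + 1*(-4)*conj(1) + 2*(0)*conj(-1) + 2*(2)*conj(1) + 2*(0)*conj(-1) + 2*(-2)*conj(1) + 2*(0)*conj(-1) + 6*(0)*conj(-1) + 6*(0)*conj(1)]
      = (1/24)[(4) + (-4) + (0) + (4) + (0) + (-4) + (0) + (0) + (0)] = 0/24 = 0
  <chi_8*chi_7, chi_5> = (1/24)[1*(4)*conj(2) + 1*(-4)*conj(-2) + 2*(0)*conj(sqrt(3)) + 2*(2)*conj(1) + 2*(0)*conj(0) + 2*(-2)*conj(-1) + 2*(0)*conj(-sqrt(3)) + 6*(0)*conj(0) + 6*(0)*conj(0)]
      = (1/24)[(8) + (8) + (0) + (4) + (0) + (4) + (0) + (0) + (0)] = 24/24 = 1
  <chi_8*chi_7, chi_6> = (1/24)[1*(4)*conj(2) + 1*(-4)*conj(2) + 2*(0)*conj(1) + 2*(2)*conj(-1) + 2*(0)*conj(-2) + 2*(-2)*conj(-1) + 2*(0)*conj(1) + 6*(0)*conj(0) + 6*(0)*conj(0)]
      = (1/24)[(8) + (-8) + (0) + (-4) + (0) + (4) + (0) + (0) + (0)] = 0/24 = 0
  <chi_8*chi_7, chi_7> = (1/24)[1*(4)*conj(2) + 1*(-4)*conj(-2) + 2*(0)*conj(0) + 2*(2)*conj(-2) + 2*(0)*conj(0) + 2*(-2)*conj(2) + 2*(0)*conj(0) + 6*(0)*conj(0) + 6*(0)*conj(0)]
      = (1/24)[(8) + (8) + (0) + (-8) + (0) + (-8) + (0) + (0) + (0)] = 0/24 = 0
  <chi_8*chi_7, chi_8> = (1/24)[1*(4)*conj(2) + 1*(-4)*conj(2) + 2*(0)*conj(-1) + 2*(2)*conj(-1) + 2*(0)*conj(2) + 2*(-2)*conj(-1) + 2*(0)*conj(-1) + 6*(0)*conj(0) + 6*(0)*conj(0)]
      = (1/24)[(8) + (-8) + (0) + (-4) + (0) + (4) + (0) + (0) + (0)] = 0/24 = 0
  <chi_8*chi_7, chi_9> = (1/24)[1*(4)*conj(2) + 1*(-4)*conj(-2) + 2*(0)*conj(-sqrt(3)) + 2*(2)*conj(1) + 2*(0)*conj(0) + 2*(-2)*conj(-1) + 2*(0)*conj(sqrt(3)) + 6*(0)*conj(0) + 6*(0)*conj(0)]
      = (1/24)[(8) + (8) + (0) + (4) + (0) + (4) + (0) + (0) + (0)] = 24/24 = 1
Hence the multiplicities are chi_5: 1, chi_9: 1. Dimension check: dim(chi_8)*dim(chi_7) = 2*2 = 4 and sum (mult * dim) = 1*2 + 1*2 = 4.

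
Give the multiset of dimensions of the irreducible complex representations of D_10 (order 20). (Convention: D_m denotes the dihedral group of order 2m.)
Dimensions: 1, 1, 1, 1, 2, 2, 2, 2

There are 8 irreducibles (= number of conjugacy classes). Their dimensions d_i satisfy sum d_i^2 = |G| = 20: 1 + 1 + 1 + 1 + 4 + 4 + 4 + 4 = 20.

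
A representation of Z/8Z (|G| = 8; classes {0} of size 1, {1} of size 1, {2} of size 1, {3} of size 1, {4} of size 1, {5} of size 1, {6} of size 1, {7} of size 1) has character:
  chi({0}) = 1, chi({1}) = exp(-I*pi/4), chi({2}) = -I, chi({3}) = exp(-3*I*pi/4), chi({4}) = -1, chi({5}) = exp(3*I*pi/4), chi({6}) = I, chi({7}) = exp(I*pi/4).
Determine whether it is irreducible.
Irreducible: <chi, chi> = 1.

Why: <chi, chi> = (1/|G|) sum_C |C| * |chi(C)|^2 = (1/8)[1*|1|^2 + 1*|exp(-I*pi/4)|^2 + 1*|-I|^2 + 1*|exp(-3*I*pi/4)|^2 + 1*|-1|^2 + 1*|exp(3*I*pi/4)|^2 + 1*|I|^2 + 1*|exp(I*pi/4)|^2]
  = (1/8)[(1) + (1) + (1) + (1) + (1) + (1) + (1) + (1)] = 8/8 = 1.
(Exp terms are combined using exp(i*s)*conj(exp(i*t)) = exp(i*(s-t)), and sums of them are collapsed using the identity that for every m > 1 the m distinct m-th roots of unity sum to 0, e.g. 1 + exp(2*I*pi/3) + exp(-2*I*pi/3) = 0.)
A character is irreducible iff <chi, chi> = 1, so this representation is irreducible.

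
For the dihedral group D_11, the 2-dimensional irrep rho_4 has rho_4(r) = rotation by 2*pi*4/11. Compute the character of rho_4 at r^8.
chi_{rho_4}(r^8) = 2*cos(2*pi*4*8/11) = 2*cos(2*pi/11)

Reasoning: rho_4(r^8) is rotation by angle 2*pi*4*8/11, whose trace is 2*cos(2*pi*4*8/11) = 2*cos(2*pi/11).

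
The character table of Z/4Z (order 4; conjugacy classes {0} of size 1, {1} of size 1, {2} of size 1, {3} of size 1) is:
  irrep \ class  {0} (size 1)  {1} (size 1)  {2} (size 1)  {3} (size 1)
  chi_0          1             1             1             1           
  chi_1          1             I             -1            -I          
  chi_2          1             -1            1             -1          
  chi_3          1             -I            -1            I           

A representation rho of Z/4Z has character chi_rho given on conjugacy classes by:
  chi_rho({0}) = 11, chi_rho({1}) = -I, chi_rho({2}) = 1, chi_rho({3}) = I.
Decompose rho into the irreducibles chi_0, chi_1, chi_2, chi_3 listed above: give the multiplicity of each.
Multiplicities: chi_0: 3, chi_1: 2, chi_2: 3, chi_3: 3.

Use <chi_rho, chi> = (1/|G|) sum_C |C| * chi_rho(C) * conj(chi(C)) with |G| = 4 for each irreducible chi in the table:
  <chi_rho, chi_0> = (1/4)[1*(11)*conj(1) + 1*(-I)*conj(1) + 1*(1)*conj(1) + 1*(I)*conj(1)]
      = (1/4)[(11) + (-I) + (1) + (I)] = 12/4 = 3
  <chi_rho, chi_1> = (1/4)[1*(11)*conj(1) + 1*(-I)*conj(I) + 1*(1)*conj(-1) + 1*(I)*conj(-I)]
      = (1/4)[(11) + (-1) + (-1) + (-1)] = 8/4 = 2
  <chi_rho, chi_2> = (1/4)[1*(11)*conj(1) + 1*(-I)*conj(-1) + 1*(1)*conj(1) + 1*(I)*conj(-1)]
      = (1/4)[(11) + (I) + (1) + (-I)] = 12/4 = 3
  <chi_rho, chi_3> = (1/4)[1*(11)*conj(1) + 1*(-I)*conj(-I) + 1*(1)*conj(-1) + 1*(I)*conj(I)]
      = (1/4)[(11) + (1) + (-1) + (1)] = 12/4 = 3
(Exp terms are combined using exp(i*s)*conj(exp(i*t)) = exp(i*(s-t)), and sums of them are collapsed using the identity that for every m > 1 the m distinct m-th roots of unity sum to 0, e.g. 1 + exp(2*I*pi/3) + exp(-2*I*pi/3) = 0.)
Dimension check: dim(rho) = sum (mult * dim) = 3*1 + 2*1 + 3*1 + 3*1 = 11 = chi_rho(e) = 11.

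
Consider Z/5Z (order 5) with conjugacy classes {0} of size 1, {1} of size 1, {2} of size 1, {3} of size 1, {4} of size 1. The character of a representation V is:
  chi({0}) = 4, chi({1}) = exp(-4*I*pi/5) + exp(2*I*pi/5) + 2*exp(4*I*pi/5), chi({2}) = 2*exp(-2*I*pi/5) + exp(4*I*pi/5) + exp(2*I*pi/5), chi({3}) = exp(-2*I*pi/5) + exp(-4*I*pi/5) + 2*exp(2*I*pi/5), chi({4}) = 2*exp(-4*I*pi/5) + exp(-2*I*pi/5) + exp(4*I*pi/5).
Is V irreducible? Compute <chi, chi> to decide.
Not irreducible (reducible): <chi, chi> = 6 > 1.

Details: <chi, chi> = (1/|G|) sum_C |C| * |chi(C)|^2 = (1/5)[1*|4|^2 + 1*|exp(-4*I*pi/5) + exp(2*I*pi/5) + 2*exp(4*I*pi/5)|^2 + 1*|2*exp(-2*I*pi/5) + exp(4*I*pi/5) + exp(2*I*pi/5)|^2 + 1*|exp(-2*I*pi/5) + exp(-4*I*pi/5) + 2*exp(2*I*pi/5)|^2 + 1*|2*exp(-4*I*pi/5) + exp(-2*I*pi/5) + exp(4*I*pi/5)|^2]
  = (1/5)[(16) + (6 + 4*exp(-2*I*pi/5) + exp(-4*I*pi/5) + exp(4*I*pi/5) + 4*exp(2*I*pi/5)) + (6 + 4*exp(-4*I*pi/5) + exp(-2*I*pi/5) + exp(2*I*pi/5) + 4*exp(4*I*pi/5)) + (6 + 4*exp(-4*I*pi/5) + exp(-2*I*pi/5) + exp(2*I*pi/5) + 4*exp(4*I*pi/5)) + (6 + 4*exp(-2*I*pi/5) + exp(-4*I*pi/5) + exp(4*I*pi/5) + 4*exp(2*I*pi/5))] = 30/5 = 6.
(Exp terms are combined using exp(i*s)*conj(exp(i*t)) = exp(i*(s-t)), and sums of them are collapsed using the identity that for every m > 1 the m distinct m-th roots of unity sum to 0, e.g. 1 + exp(2*I*pi/3) + exp(-2*I*pi/3) = 0.)
A character is irreducible iff <chi, chi> = 1, so this representation is reducible.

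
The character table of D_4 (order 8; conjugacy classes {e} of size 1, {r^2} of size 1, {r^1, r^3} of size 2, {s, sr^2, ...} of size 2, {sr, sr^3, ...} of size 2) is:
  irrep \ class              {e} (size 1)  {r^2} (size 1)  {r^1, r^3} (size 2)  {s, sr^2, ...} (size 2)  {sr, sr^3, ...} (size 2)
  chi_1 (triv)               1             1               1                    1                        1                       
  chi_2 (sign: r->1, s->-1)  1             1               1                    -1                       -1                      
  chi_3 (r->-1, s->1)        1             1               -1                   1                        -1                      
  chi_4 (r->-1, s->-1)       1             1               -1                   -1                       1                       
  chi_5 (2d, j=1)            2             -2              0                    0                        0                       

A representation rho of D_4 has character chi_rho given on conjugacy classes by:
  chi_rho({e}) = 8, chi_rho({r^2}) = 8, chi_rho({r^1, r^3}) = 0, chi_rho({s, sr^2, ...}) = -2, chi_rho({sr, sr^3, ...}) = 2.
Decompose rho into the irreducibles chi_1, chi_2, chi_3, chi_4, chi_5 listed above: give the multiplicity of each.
Multiplicities: chi_1: 2, chi_2: 2, chi_3: 1, chi_4: 3, chi_5: 0.

Reasoning: Use <chi_rho, chi> = (1/|G|) sum_C |C| * chi_rho(C) * conj(chi(C)) with |G| = 8 for each irreducible chi in the table:
  <chi_rho, chi_1> = (1/8)[1*(8)*conj(1) + 1*(8)*conj(1) + 2*(0)*conj(1) + 2*(-2)*conj(1) + 2*(2)*conj(1)]
      = (1/8)[(8) + (8) + (0) + (-4) + (4)] = 16/8 = 2
  <chi_rho, chi_2> = (1/8)[1*(8)*conj(1) + 1*(8)*conj(1) + 2*(0)*conj(1) + 2*(-2)*conj(-1) + 2*(2)*conj(-1)]
      = (1/8)[(8) + (8) + (0) + (4) + (-4)] = 16/8 = 2
  <chi_rho, chi_3> = (1/8)[1*(8)*conj(1) + 1*(8)*conj(1) + 2*(0)*conj(-1) + 2*(-2)*conj(1) + 2*(2)*conj(-1)]
      = (1/8)[(8) + (8) + (0) + (-4) + (-4)] = 8/8 = 1
  <chi_rho, chi_4> = (1/8)[1*(8)*conj(1) + 1*(8)*conj(1) + 2*(0)*conj(-1) + 2*(-2)*conj(-1) + 2*(2)*conj(1)]
      = (1/8)[(8) + (8) + (0) + (4) + (4)] = 24/8 = 3
  <chi_rho, chi_5> = (1/8)[1*(8)*conj(2) + 1*(8)*conj(-2) + 2*(0)*conj(0) + 2*(-2)*conj(0) + 2*(2)*conj(0)]
      = (1/8)[(16) + (-16) + (0) + (0) + (0)] = 0/8 = 0
Dimension check: dim(rho) = sum (mult * dim) = 2*1 + 2*1 + 1*1 + 3*1 + 0*2 = 8 = chi_rho(e) = 8.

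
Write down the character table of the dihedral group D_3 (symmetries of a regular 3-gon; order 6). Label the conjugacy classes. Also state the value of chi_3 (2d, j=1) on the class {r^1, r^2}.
Conjugacy classes: {e} of size 1, {r^1, r^2} of size 2, {s, sr, ..., sr^2} of size 3.
Character table:
  irrep \ class              {e} (size 1)  {r^1, r^2} (size 2)  {s, sr, ..., sr^2} (size 3)
  chi_1 (triv)               1             1                    1                          
  chi_2 (sign: r->1, s->-1)  1             1                    -1                         
  chi_3 (2d, j=1)            2             -1                   0                          

Spot check: chi_3 (2d, j=1) on {r^1, r^2} = -1.

Explanation: D_3 has order 2*3 = 6 with 3 conjugacy classes, hence 3 irreducibles. Sum of squared dims 1 + 1 + 4 = 6 = |G|. Linear characters come from the abelianisation; the 2-dimensional irreps have character r^k -> 2*cos(2*pi*j*k/3), reflections -> 0.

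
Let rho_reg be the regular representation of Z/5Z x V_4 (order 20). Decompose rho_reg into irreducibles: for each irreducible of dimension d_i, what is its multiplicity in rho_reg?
Each irreducible V_i of dimension d_i appears with multiplicity d_i, i.e. rho_reg = (direct sum over all irreducibles V_i) d_i V_i. The irreducible dimensions for Z/5Z x V_4 are 1, 1, 1, 1, 1, 1, 1, 1, 1, 1, 1, 1, 1, 1, 1, 1, 1, 1, 1, 1: 20 irreducibles of dimension 1, each with multiplicity 1. Total dimension 20*1*1 = 20 = |G|.

General theorem: in the regular representation of a finite group G, each irreducible appears with multiplicity equal to its dimension. Check: dim(rho_reg) = sum d_i^2 = 1 + 1 + 1 + 1 + 1 + 1 + 1 + 1 + 1 + 1 + 1 + 1 + 1 + 1 + 1 + 1 + 1 + 1 + 1 + 1 = 20 = |G|.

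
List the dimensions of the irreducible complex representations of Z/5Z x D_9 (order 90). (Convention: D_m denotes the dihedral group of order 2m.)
Dimensions: 1, 1, 1, 1, 1, 1, 1, 1, 1, 1, 2, 2, 2, 2, 2, 2, 2, 2, 2, 2, 2, 2, 2, 2, 2, 2, 2, 2, 2, 2

Derivation: There are 30 irreducibles (= number of conjugacy classes). Their dimensions d_i satisfy sum d_i^2 = |G| = 90: 1 + 1 + 1 + 1 + 1 + 1 + 1 + 1 + 1 + 1 + 4 + 4 + 4 + 4 + 4 + 4 + 4 + 4 + 4 + 4 + 4 + 4 + 4 + 4 + 4 + 4 + 4 + 4 + 4 + 4 = 90. (For the product with Z/5Z: each of the 5 1-dim characters of Z/5Z tensors with each irrep of D_9, giving 5 copies of each D_9-dimension.)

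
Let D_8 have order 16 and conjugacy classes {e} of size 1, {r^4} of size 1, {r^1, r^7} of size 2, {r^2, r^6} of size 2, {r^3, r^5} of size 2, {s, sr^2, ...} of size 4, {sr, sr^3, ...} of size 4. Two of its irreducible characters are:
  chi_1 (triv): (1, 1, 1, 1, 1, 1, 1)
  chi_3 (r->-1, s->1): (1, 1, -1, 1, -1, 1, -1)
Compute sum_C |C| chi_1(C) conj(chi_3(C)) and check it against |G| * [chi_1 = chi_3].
Sum = 0; so <chi_1, chi_3> = 0 (distinct irreducibles are orthogonal).

Why: Compute term by term over conjugacy classes (|C| * chi_1(C) * conj(chi_3(C))):
  1*(1)*conj(1) + 1*(1)*conj(1) + 2*(1)*conj(-1) + 2*(1)*conj(1) + 2*(1)*conj(-1) + 4*(1)*conj(1) + 4*(1)*conj(-1)
  = (1) + (1) + (-2) + (2) + (-2) + (4) + (-4)
  = 0.
Dividing by |G| = 16 gives 0/16 = 0, matching the row-orthogonality relation <chi_1, chi_3> = [chi_1 = chi_3].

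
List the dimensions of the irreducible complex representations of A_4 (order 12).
Dimensions: 1, 1, 1, 3

Proof sketch: There are 4 irreducibles (= number of conjugacy classes). Their dimensions d_i satisfy sum d_i^2 = |G| = 12: 1 + 1 + 1 + 9 = 12.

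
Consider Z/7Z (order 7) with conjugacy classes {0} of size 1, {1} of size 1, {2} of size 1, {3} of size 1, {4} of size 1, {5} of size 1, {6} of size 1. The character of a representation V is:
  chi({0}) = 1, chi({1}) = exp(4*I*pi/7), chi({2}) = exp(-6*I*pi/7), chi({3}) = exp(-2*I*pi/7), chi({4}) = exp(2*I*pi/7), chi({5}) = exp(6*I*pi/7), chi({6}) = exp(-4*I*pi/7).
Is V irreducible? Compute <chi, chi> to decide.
Irreducible: <chi, chi> = 1.

<chi, chi> = (1/|G|) sum_C |C| * |chi(C)|^2 = (1/7)[1*|1|^2 + 1*|exp(4*I*pi/7)|^2 + 1*|exp(-6*I*pi/7)|^2 + 1*|exp(-2*I*pi/7)|^2 + 1*|exp(2*I*pi/7)|^2 + 1*|exp(6*I*pi/7)|^2 + 1*|exp(-4*I*pi/7)|^2]
  = (1/7)[(1) + (1) + (1) + (1) + (1) + (1) + (1)] = 7/7 = 1.
(Exp terms are combined using exp(i*s)*conj(exp(i*t)) = exp(i*(s-t)), and sums of them are collapsed using the identity that for every m > 1 the m distinct m-th roots of unity sum to 0, e.g. 1 + exp(2*I*pi/3) + exp(-2*I*pi/3) = 0.)
A character is irreducible iff <chi, chi> = 1, so this representation is irreducible.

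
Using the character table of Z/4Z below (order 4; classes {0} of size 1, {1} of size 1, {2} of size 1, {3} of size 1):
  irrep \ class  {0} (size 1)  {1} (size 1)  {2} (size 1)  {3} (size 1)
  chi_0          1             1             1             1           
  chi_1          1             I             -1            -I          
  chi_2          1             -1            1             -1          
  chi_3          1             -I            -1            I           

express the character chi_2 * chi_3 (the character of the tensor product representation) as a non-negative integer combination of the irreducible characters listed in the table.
chi_2 tensor chi_3 = chi_1 (all other irreducibles have multiplicity 0).

Derivation: The character of a tensor product is the pointwise product (chi_2 * chi_3)(C) = chi_2(C) * chi_3(C):
  {0}: (1)*(1), {1}: (-1)*(-I), {2}: (1)*(-1), {3}: (-1)*(I)
so (chi_2 * chi_3) takes values
  {0} -> 1, {1} -> I, {2} -> -1, {3} -> -I.
Now take the inner product of this character with each irreducible chi from the table, <chi_2*chi_3, chi> = (1/4) sum_C |C| (chi_2*chi_3)(C) conj(chi(C)):
  <chi_2*chi_3, chi_0> = (1/4)[1*(1)*conj(1) + 1*(I)*conj(1) + 1*(-1)*conj(1) + 1*(-I)*conj(1)]
      = (1/4)[(1) + (I) + (-1) + (-I)] = 0/4 = 0
  <chi_2*chi_3, chi_1> = (1/4)[1*(1)*conj(1) + 1*(I)*conj(I) + 1*(-1)*conj(-1) + 1*(-I)*conj(-I)]
      = (1/4)[(1) + (1) + (1) + (1)] = 4/4 = 1
  <chi_2*chi_3, chi_2> = (1/4)[1*(1)*conj(1) + 1*(I)*conj(-1) + 1*(-1)*conj(1) + 1*(-I)*conj(-1)]
      = (1/4)[(1) + (-I) + (-1) + (I)] = 0/4 = 0
  <chi_2*chi_3, chi_3> = (1/4)[1*(1)*conj(1) + 1*(I)*conj(-I) + 1*(-1)*conj(-1) + 1*(-I)*conj(I)]
      = (1/4)[(1) + (-1) + (1) + (-1)] = 0/4 = 0
(Exp terms are combined using exp(i*s)*conj(exp(i*t)) = exp(i*(s-t)), and sums of them are collapsed using the identity that for every m > 1 the m distinct m-th roots of unity sum to 0, e.g. 1 + exp(2*I*pi/3) + exp(-2*I*pi/3) = 0.)
Hence the multiplicities are chi_1: 1. Dimension check: dim(chi_2)*dim(chi_3) = 1*1 = 1 and sum (mult * dim) = 1*1 = 1.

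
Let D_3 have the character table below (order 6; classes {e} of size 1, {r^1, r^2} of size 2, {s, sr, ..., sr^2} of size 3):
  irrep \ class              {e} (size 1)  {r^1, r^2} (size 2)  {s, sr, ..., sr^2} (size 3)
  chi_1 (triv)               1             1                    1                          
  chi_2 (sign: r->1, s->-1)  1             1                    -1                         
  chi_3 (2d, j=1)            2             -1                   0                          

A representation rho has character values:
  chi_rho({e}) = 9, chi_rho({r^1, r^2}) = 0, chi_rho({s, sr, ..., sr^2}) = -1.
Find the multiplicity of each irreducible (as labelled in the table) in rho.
Multiplicities: chi_1: 1, chi_2: 2, chi_3: 3.

Reasoning: Use <chi_rho, chi> = (1/|G|) sum_C |C| * chi_rho(C) * conj(chi(C)) with |G| = 6 for each irreducible chi in the table:
  <chi_rho, chi_1> = (1/6)[1*(9)*conj(1) + 2*(0)*conj(1) + 3*(-1)*conj(1)]
      = (1/6)[(9) + (0) + (-3)] = 6/6 = 1
  <chi_rho, chi_2> = (1/6)[1*(9)*conj(1) + 2*(0)*conj(1) + 3*(-1)*conj(-1)]
      = (1/6)[(9) + (0) + (3)] = 12/6 = 2
  <chi_rho, chi_3> = (1/6)[1*(9)*conj(2) + 2*(0)*conj(-1) + 3*(-1)*conj(0)]
      = (1/6)[(18) + (0) + (0)] = 18/6 = 3
Dimension check: dim(rho) = sum (mult * dim) = 1*1 + 2*1 + 3*2 = 9 = chi_rho(e) = 9.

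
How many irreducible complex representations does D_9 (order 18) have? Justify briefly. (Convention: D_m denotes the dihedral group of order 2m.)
6

Reasoning: The number of irreducible complex representations of a finite group equals its number of conjugacy classes. D_9 has 6 conjugacy classes ((n+3)/2 for n odd), so D_9 (order 18) has exactly 6 irreducible complex representations.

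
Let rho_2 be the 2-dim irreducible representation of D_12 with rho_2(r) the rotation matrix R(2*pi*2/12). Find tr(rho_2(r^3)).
chi_{rho_2}(r^3) = 2*cos(2*pi*2*3/12) = -2

Why: rho_2(r^3) is rotation by angle 2*pi*2*3/12, whose trace is 2*cos(2*pi*2*3/12) = -2.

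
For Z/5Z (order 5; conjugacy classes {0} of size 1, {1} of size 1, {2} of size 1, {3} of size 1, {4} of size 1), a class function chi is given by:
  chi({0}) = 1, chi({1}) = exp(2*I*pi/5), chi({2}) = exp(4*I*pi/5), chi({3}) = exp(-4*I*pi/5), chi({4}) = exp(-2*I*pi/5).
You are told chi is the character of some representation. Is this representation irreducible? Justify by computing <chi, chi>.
Irreducible: <chi, chi> = 1.

Proof sketch: <chi, chi> = (1/|G|) sum_C |C| * |chi(C)|^2 = (1/5)[1*|1|^2 + 1*|exp(2*I*pi/5)|^2 + 1*|exp(4*I*pi/5)|^2 + 1*|exp(-4*I*pi/5)|^2 + 1*|exp(-2*I*pi/5)|^2]
  = (1/5)[(1) + (1) + (1) + (1) + (1)] = 5/5 = 1.
(Exp terms are combined using exp(i*s)*conj(exp(i*t)) = exp(i*(s-t)), and sums of them are collapsed using the identity that for every m > 1 the m distinct m-th roots of unity sum to 0, e.g. 1 + exp(2*I*pi/3) + exp(-2*I*pi/3) = 0.)
A character is irreducible iff <chi, chi> = 1, so this representation is irreducible.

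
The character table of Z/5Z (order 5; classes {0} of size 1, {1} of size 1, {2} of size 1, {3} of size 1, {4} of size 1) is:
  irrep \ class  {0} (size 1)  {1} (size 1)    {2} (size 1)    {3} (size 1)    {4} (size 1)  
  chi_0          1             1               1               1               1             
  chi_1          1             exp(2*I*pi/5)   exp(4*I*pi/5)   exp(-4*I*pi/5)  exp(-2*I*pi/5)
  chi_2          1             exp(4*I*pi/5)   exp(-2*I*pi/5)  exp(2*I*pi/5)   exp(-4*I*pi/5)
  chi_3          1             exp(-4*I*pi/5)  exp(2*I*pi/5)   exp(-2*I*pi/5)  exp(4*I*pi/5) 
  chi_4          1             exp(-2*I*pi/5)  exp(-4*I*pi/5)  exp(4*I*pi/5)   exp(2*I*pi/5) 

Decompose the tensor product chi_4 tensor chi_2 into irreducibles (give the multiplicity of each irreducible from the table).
chi_4 tensor chi_2 = chi_1 (all other irreducibles have multiplicity 0).

Proof sketch: The character of a tensor product is the pointwise product (chi_4 * chi_2)(C) = chi_4(C) * chi_2(C):
  {0}: (1)*(1), {1}: (exp(-2*I*pi/5))*(exp(4*I*pi/5)), {2}: (exp(-4*I*pi/5))*(exp(-2*I*pi/5)), {3}: (exp(4*I*pi/5))*(exp(2*I*pi/5)), {4}: (exp(2*I*pi/5))*(exp(-4*I*pi/5))
so (chi_4 * chi_2) takes values
  {0} -> 1, {1} -> exp(2*I*pi/5), {2} -> exp(4*I*pi/5), {3} -> exp(-4*I*pi/5), {4} -> exp(-2*I*pi/5).
Now take the inner product of this character with each irreducible chi from the table, <chi_4*chi_2, chi> = (1/5) sum_C |C| (chi_4*chi_2)(C) conj(chi(C)):
  <chi_4*chi_2, chi_0> = (1/5)[1*(1)*conj(1) + 1*(exp(2*I*pi/5))*conj(1) + 1*(exp(4*I*pi/5))*conj(1) + 1*(exp(-4*I*pi/5))*conj(1) + 1*(exp(-2*I*pi/5))*conj(1)]
      = (1/5)[(1) + (exp(2*I*pi/5)) + (exp(4*I*pi/5)) + (exp(-4*I*pi/5)) + (exp(-2*I*pi/5))] = 0/5 = 0
  <chi_4*chi_2, chi_1> = (1/5)[1*(1)*conj(1) + 1*(exp(2*I*pi/5))*conj(exp(2*I*pi/5)) + 1*(exp(4*I*pi/5))*conj(exp(4*I*pi/5)) + 1*(exp(-4*I*pi/5))*conj(exp(-4*I*pi/5)) + 1*(exp(-2*I*pi/5))*conj(exp(-2*I*pi/5))]
      = (1/5)[(1) + (1) + (1) + (1) + (1)] = 5/5 = 1
  <chi_4*chi_2, chi_2> = (1/5)[1*(1)*conj(1) + 1*(exp(2*I*pi/5))*conj(exp(4*I*pi/5)) + 1*(exp(4*I*pi/5))*conj(exp(-2*I*pi/5)) + 1*(exp(-4*I*pi/5))*conj(exp(2*I*pi/5)) + 1*(exp(-2*I*pi/5))*conj(exp(-4*I*pi/5))]
      = (1/5)[(1) + (exp(-2*I*pi/5)) + (exp(-4*I*pi/5)) + (exp(4*I*pi/5)) + (exp(2*I*pi/5))] = 0/5 = 0
  <chi_4*chi_2, chi_3> = (1/5)[1*(1)*conj(1) + 1*(exp(2*I*pi/5))*conj(exp(-4*I*pi/5)) + 1*(exp(4*I*pi/5))*conj(exp(2*I*pi/5)) + 1*(exp(-4*I*pi/5))*conj(exp(-2*I*pi/5)) + 1*(exp(-2*I*pi/5))*conj(exp(4*I*pi/5))]
      = (1/5)[(1) + (exp(-4*I*pi/5)) + (exp(2*I*pi/5)) + (exp(-2*I*pi/5)) + (exp(4*I*pi/5))] = 0/5 = 0
  <chi_4*chi_2, chi_4> = (1/5)[1*(1)*conj(1) + 1*(exp(2*I*pi/5))*conj(exp(-2*I*pi/5)) + 1*(exp(4*I*pi/5))*conj(exp(-4*I*pi/5)) + 1*(exp(-4*I*pi/5))*conj(exp(4*I*pi/5)) + 1*(exp(-2*I*pi/5))*conj(exp(2*I*pi/5))]
      = (1/5)[(1) + (exp(4*I*pi/5)) + (exp(-2*I*pi/5)) + (exp(2*I*pi/5)) + (exp(-4*I*pi/5))] = 0/5 = 0
(Exp terms are combined using exp(i*s)*conj(exp(i*t)) = exp(i*(s-t)), and sums of them are collapsed using the identity that for every m > 1 the m distinct m-th roots of unity sum to 0, e.g. 1 + exp(2*I*pi/3) + exp(-2*I*pi/3) = 0.)
Hence the multiplicities are chi_1: 1. Dimension check: dim(chi_4)*dim(chi_2) = 1*1 = 1 and sum (mult * dim) = 1*1 = 1.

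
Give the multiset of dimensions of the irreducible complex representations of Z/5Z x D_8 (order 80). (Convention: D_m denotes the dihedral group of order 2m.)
Dimensions: 1, 1, 1, 1, 1, 1, 1, 1, 1, 1, 1, 1, 1, 1, 1, 1, 1, 1, 1, 1, 2, 2, 2, 2, 2, 2, 2, 2, 2, 2, 2, 2, 2, 2, 2

Reasoning: There are 35 irreducibles (= number of conjugacy classes). Their dimensions d_i satisfy sum d_i^2 = |G| = 80: 1 + 1 + 1 + 1 + 1 + 1 + 1 + 1 + 1 + 1 + 1 + 1 + 1 + 1 + 1 + 1 + 1 + 1 + 1 + 1 + 4 + 4 + 4 + 4 + 4 + 4 + 4 + 4 + 4 + 4 + 4 + 4 + 4 + 4 + 4 = 80. (For the product with Z/5Z: each of the 5 1-dim characters of Z/5Z tensors with each irrep of D_8, giving 5 copies of each D_8-dimension.)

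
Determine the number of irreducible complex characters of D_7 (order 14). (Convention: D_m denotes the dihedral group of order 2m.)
5

Proof sketch: The number of irreducible complex representations of a finite group equals its number of conjugacy classes. D_7 has 5 conjugacy classes ((n+3)/2 for n odd), so D_7 (order 14) has exactly 5 irreducible complex representations.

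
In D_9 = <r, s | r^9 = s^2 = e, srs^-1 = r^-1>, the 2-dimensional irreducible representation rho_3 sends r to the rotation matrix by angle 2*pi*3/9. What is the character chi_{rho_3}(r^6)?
chi_{rho_3}(r^6) = 2*cos(2*pi*3*6/9) = 2

Proof sketch: rho_3(r^6) is rotation by angle 2*pi*3*6/9, whose trace is 2*cos(2*pi*3*6/9) = 2.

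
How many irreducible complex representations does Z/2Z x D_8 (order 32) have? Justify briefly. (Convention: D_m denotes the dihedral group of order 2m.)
14

Why: The number of irreducible complex representations of a finite group equals its number of conjugacy classes. For a direct product, #classes(G x H) = #classes(G) * #classes(H). Z/2Z has 2 classes (abelian), D_8 has 7 classes, so 2 * 7 = 14, so Z/2Z x D_8 (order 32) has exactly 14 irreducible complex representations.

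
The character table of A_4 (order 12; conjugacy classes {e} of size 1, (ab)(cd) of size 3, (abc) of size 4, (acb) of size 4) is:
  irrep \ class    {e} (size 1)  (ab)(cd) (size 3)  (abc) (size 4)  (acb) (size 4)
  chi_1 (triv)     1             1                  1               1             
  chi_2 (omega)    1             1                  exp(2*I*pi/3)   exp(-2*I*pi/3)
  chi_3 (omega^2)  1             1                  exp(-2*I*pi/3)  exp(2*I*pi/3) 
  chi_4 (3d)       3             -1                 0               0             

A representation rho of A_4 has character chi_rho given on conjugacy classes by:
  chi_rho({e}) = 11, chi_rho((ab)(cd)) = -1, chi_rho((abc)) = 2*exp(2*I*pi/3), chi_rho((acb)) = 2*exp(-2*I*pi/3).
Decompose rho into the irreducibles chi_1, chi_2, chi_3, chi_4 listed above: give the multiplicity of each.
Multiplicities: chi_1: 0, chi_2: 2, chi_3: 0, chi_4: 3.

Justification: Use <chi_rho, chi> = (1/|G|) sum_C |C| * chi_rho(C) * conj(chi(C)) with |G| = 12 for each irreducible chi in the table:
  <chi_rho, chi_1> = (1/12)[1*(11)*conj(1) + 3*(-1)*conj(1) + 4*(2*exp(2*I*pi/3))*conj(1) + 4*(2*exp(-2*I*pi/3))*conj(1)]
      = (1/12)[(11) + (-3) + (8*exp(2*I*pi/3)) + (8*exp(-2*I*pi/3))] = 0/12 = 0
  <chi_rho, chi_2> = (1/12)[1*(11)*conj(1) + 3*(-1)*conj(1) + 4*(2*exp(2*I*pi/3))*conj(exp(2*I*pi/3)) + 4*(2*exp(-2*I*pi/3))*conj(exp(-2*I*pi/3))]
      = (1/12)[(11) + (-3) + (8) + (8)] = 24/12 = 2
  <chi_rho, chi_3> = (1/12)[1*(11)*conj(1) + 3*(-1)*conj(1) + 4*(2*exp(2*I*pi/3))*conj(exp(-2*I*pi/3)) + 4*(2*exp(-2*I*pi/3))*conj(exp(2*I*pi/3))]
      = (1/12)[(11) + (-3) + (8*exp(-2*I*pi/3)) + (8*exp(2*I*pi/3))] = 0/12 = 0
  <chi_rho, chi_4> = (1/12)[1*(11)*conj(3) + 3*(-1)*conj(-1) + 4*(2*exp(2*I*pi/3))*conj(0) + 4*(2*exp(-2*I*pi/3))*conj(0)]
      = (1/12)[(33) + (3) + (0) + (0)] = 36/12 = 3
(Exp terms are combined using exp(i*s)*conj(exp(i*t)) = exp(i*(s-t)), and sums of them are collapsed using the identity that for every m > 1 the m distinct m-th roots of unity sum to 0, e.g. 1 + exp(2*I*pi/3) + exp(-2*I*pi/3) = 0.)
Dimension check: dim(rho) = sum (mult * dim) = 0*1 + 2*1 + 0*1 + 3*3 = 11 = chi_rho(e) = 11.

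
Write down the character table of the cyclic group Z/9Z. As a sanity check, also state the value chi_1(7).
Character table of Z/9Z (irreps indexed chi_0,...,chi_8 with chi_k(m) = zeta_9^(k*m), zeta_9 = exp(2*pi*i/9)):
  irrep \ class  {0} (size 1)  {1} (size 1)    {2} (size 1)    {3} (size 1)    {4} (size 1)    {5} (size 1)    {6} (size 1)    {7} (size 1)    {8} (size 1)  
  chi_0          1             1               1               1               1               1               1               1               1             
  chi_1          1             exp(2*I*pi/9)   exp(4*I*pi/9)   exp(2*I*pi/3)   exp(8*I*pi/9)   exp(-8*I*pi/9)  exp(-2*I*pi/3)  exp(-4*I*pi/9)  exp(-2*I*pi/9)
  chi_2          1             exp(4*I*pi/9)   exp(8*I*pi/9)   exp(-2*I*pi/3)  exp(-2*I*pi/9)  exp(2*I*pi/9)   exp(2*I*pi/3)   exp(-8*I*pi/9)  exp(-4*I*pi/9)
  chi_3          1             exp(2*I*pi/3)   exp(-2*I*pi/3)  1               exp(2*I*pi/3)   exp(-2*I*pi/3)  1               exp(2*I*pi/3)   exp(-2*I*pi/3)
  chi_4          1             exp(8*I*pi/9)   exp(-2*I*pi/9)  exp(2*I*pi/3)   exp(-4*I*pi/9)  exp(4*I*pi/9)   exp(-2*I*pi/3)  exp(2*I*pi/9)   exp(-8*I*pi/9)
  chi_5          1             exp(-8*I*pi/9)  exp(2*I*pi/9)   exp(-2*I*pi/3)  exp(4*I*pi/9)   exp(-4*I*pi/9)  exp(2*I*pi/3)   exp(-2*I*pi/9)  exp(8*I*pi/9) 
  chi_6          1             exp(-2*I*pi/3)  exp(2*I*pi/3)   1               exp(-2*I*pi/3)  exp(2*I*pi/3)   1               exp(-2*I*pi/3)  exp(2*I*pi/3) 
  chi_7          1             exp(-4*I*pi/9)  exp(-8*I*pi/9)  exp(2*I*pi/3)   exp(2*I*pi/9)   exp(-2*I*pi/9)  exp(-2*I*pi/3)  exp(8*I*pi/9)   exp(4*I*pi/9) 
  chi_8          1             exp(-2*I*pi/9)  exp(-4*I*pi/9)  exp(-2*I*pi/3)  exp(-8*I*pi/9)  exp(8*I*pi/9)   exp(2*I*pi/3)   exp(4*I*pi/9)   exp(2*I*pi/9) 

Spot check: chi_1(7) = zeta_9^(1*7) = zeta_9^7 = exp(-4*I*pi/9).

Z/9Z is abelian, so all 9 irreducible complex representations are 1-dimensional. They are given by chi_k(m) = zeta_9^(k*m) for k = 0,...,8. Row orthogonality: sum_m chi_k(m) conj(chi_l(m)) = 9 * [k = l].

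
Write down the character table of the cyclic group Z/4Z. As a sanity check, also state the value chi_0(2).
Character table of Z/4Z (irreps indexed chi_0,...,chi_3 with chi_k(m) = zeta_4^(k*m), zeta_4 = exp(2*pi*i/4)):
  irrep \ class  {0} (size 1)  {1} (size 1)  {2} (size 1)  {3} (size 1)
  chi_0          1             1             1             1           
  chi_1          1             I             -1            -I          
  chi_2          1             -1            1             -1          
  chi_3          1             -I            -1            I           

Spot check: chi_0(2) = zeta_4^(0*2) = zeta_4^0 = 1.

Derivation: Z/4Z is abelian, so all 4 irreducible complex representations are 1-dimensional. They are given by chi_k(m) = zeta_4^(k*m) for k = 0,...,3. Row orthogonality: sum_m chi_k(m) conj(chi_l(m)) = 4 * [k = l].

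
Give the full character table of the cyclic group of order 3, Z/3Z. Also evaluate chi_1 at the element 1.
Character table of Z/3Z (irreps indexed chi_0,...,chi_2 with chi_k(m) = zeta_3^(k*m), zeta_3 = exp(2*pi*i/3)):
  irrep \ class  {0} (size 1)  {1} (size 1)    {2} (size 1)  
  chi_0          1             1               1             
  chi_1          1             exp(2*I*pi/3)   exp(-2*I*pi/3)
  chi_2          1             exp(-2*I*pi/3)  exp(2*I*pi/3) 

Spot check: chi_1(1) = zeta_3^(1*1) = zeta_3^1 = exp(2*I*pi/3).

Why: Z/3Z is abelian, so all 3 irreducible complex representations are 1-dimensional. They are given by chi_k(m) = zeta_3^(k*m) for k = 0,...,2. Row orthogonality: sum_m chi_k(m) conj(chi_l(m)) = 3 * [k = l].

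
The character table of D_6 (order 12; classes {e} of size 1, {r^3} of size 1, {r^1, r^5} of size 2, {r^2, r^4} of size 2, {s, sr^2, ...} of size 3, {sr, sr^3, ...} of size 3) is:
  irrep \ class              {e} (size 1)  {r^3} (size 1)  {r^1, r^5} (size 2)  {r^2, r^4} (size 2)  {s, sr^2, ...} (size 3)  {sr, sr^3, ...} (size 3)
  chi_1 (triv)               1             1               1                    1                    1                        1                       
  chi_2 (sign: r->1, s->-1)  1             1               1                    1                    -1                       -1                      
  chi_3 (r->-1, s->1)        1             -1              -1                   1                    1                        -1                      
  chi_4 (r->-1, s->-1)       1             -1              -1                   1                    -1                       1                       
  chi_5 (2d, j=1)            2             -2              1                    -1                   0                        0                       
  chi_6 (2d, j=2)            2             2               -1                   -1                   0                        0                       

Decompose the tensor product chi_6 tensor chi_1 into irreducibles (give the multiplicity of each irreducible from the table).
chi_6 tensor chi_1 = chi_6 (all other irreducibles have multiplicity 0).

Details: The character of a tensor product is the pointwise product (chi_6 * chi_1)(C) = chi_6(C) * chi_1(C):
  {e}: (2)*(1), {r^3}: (2)*(1), {r^1, r^5}: (-1)*(1), {r^2, r^4}: (-1)*(1), {s, sr^2, ...}: (0)*(1), {sr, sr^3, ...}: (0)*(1)
so (chi_6 * chi_1) takes values
  {e} -> 2, {r^3} -> 2, {r^1, r^5} -> -1, {r^2, r^4} -> -1, {s, sr^2, ...} -> 0, {sr, sr^3, ...} -> 0.
Now take the inner product of this character with each irreducible chi from the table, <chi_6*chi_1, chi> = (1/12) sum_C |C| (chi_6*chi_1)(C) conj(chi(C)):
  <chi_6*chi_1, chi_1> = (1/12)[1*(2)*conj(1) + 1*(2)*conj(1) + 2*(-1)*conj(1) + 2*(-1)*conj(1) + 3*(0)*conj(1) + 3*(0)*conj(1)]
      = (1/12)[(2) + (2) + (-2) + (-2) + (0) + (0)] = 0/12 = 0
  <chi_6*chi_1, chi_2> = (1/12)[1*(2)*conj(1) + 1*(2)*conj(1) + 2*(-1)*conj(1) + 2*(-1)*conj(1) + 3*(0)*conj(-1) + 3*(0)*conj(-1)]
      = (1/12)[(2) + (2) + (-2) + (-2) + (0) + (0)] = 0/12 = 0
  <chi_6*chi_1, chi_3> = (1/12)[1*(2)*conj(1) + 1*(2)*conj(-1) + 2*(-1)*conj(-1) + 2*(-1)*conj(1) + 3*(0)*conj(1) + 3*(0)*conj(-1)]
      = (1/12)[(2) + (-2) + (2) + (-2) + (0) + (0)] = 0/12 = 0
  <chi_6*chi_1, chi_4> = (1/12)[1*(2)*conj(1) + 1*(2)*conj(-1) + 2*(-1)*conj(-1) + 2*(-1)*conj(1) + 3*(0)*conj(-1) + 3*(0)*conj(1)]
      = (1/12)[(2) + (-2) + (2) + (-2) + (0) + (0)] = 0/12 = 0
  <chi_6*chi_1, chi_5> = (1/12)[1*(2)*conj(2) + 1*(2)*conj(-2) + 2*(-1)*conj(1) + 2*(-1)*conj(-1) + 3*(0)*conj(0) + 3*(0)*conj(0)]
      = (1/12)[(4) + (-4) + (-2) + (2) + (0) + (0)] = 0/12 = 0
  <chi_6*chi_1, chi_6> = (1/12)[1*(2)*conj(2) + 1*(2)*conj(2) + 2*(-1)*conj(-1) + 2*(-1)*conj(-1) + 3*(0)*conj(0) + 3*(0)*conj(0)]
      = (1/12)[(4) + (4) + (2) + (2) + (0) + (0)] = 12/12 = 1
Hence the multiplicities are chi_6: 1. Dimension check: dim(chi_6)*dim(chi_1) = 2*1 = 2 and sum (mult * dim) = 1*2 = 2.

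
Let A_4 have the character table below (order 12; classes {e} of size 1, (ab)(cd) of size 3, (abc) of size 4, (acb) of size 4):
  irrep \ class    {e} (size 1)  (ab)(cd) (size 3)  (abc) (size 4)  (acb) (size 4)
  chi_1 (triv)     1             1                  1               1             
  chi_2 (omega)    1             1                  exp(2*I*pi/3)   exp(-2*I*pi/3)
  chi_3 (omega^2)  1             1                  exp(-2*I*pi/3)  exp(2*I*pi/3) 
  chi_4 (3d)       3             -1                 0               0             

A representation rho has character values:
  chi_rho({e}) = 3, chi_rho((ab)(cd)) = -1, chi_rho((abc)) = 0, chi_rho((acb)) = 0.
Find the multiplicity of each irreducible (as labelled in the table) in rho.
Multiplicities: chi_1: 0, chi_2: 0, chi_3: 0, chi_4: 1.

Use <chi_rho, chi> = (1/|G|) sum_C |C| * chi_rho(C) * conj(chi(C)) with |G| = 12 for each irreducible chi in the table:
  <chi_rho, chi_1> = (1/12)[1*(3)*conj(1) + 3*(-1)*conj(1) + 4*(0)*conj(1) + 4*(0)*conj(1)]
      = (1/12)[(3) + (-3) + (0) + (0)] = 0/12 = 0
  <chi_rho, chi_2> = (1/12)[1*(3)*conj(1) + 3*(-1)*conj(1) + 4*(0)*conj(exp(2*I*pi/3)) + 4*(0)*conj(exp(-2*I*pi/3))]
      = (1/12)[(3) + (-3) + (0) + (0)] = 0/12 = 0
  <chi_rho, chi_3> = (1/12)[1*(3)*conj(1) + 3*(-1)*conj(1) + 4*(0)*conj(exp(-2*I*pi/3)) + 4*(0)*conj(exp(2*I*pi/3))]
      = (1/12)[(3) + (-3) + (0) + (0)] = 0/12 = 0
  <chi_rho, chi_4> = (1/12)[1*(3)*conj(3) + 3*(-1)*conj(-1) + 4*(0)*conj(0) + 4*(0)*conj(0)]
      = (1/12)[(9) + (3) + (0) + (0)] = 12/12 = 1
(Exp terms are combined using exp(i*s)*conj(exp(i*t)) = exp(i*(s-t)), and sums of them are collapsed using the identity that for every m > 1 the m distinct m-th roots of unity sum to 0, e.g. 1 + exp(2*I*pi/3) + exp(-2*I*pi/3) = 0.)
Dimension check: dim(rho) = sum (mult * dim) = 0*1 + 0*1 + 0*1 + 1*3 = 3 = chi_rho(e) = 3.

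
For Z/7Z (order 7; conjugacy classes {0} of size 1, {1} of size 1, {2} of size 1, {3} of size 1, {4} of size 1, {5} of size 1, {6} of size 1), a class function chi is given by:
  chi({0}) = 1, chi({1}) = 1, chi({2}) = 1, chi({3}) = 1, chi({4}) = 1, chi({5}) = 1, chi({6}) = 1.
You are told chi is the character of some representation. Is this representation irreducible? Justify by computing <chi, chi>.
Irreducible: <chi, chi> = 1.

Why: <chi, chi> = (1/|G|) sum_C |C| * |chi(C)|^2 = (1/7)[1*|1|^2 + 1*|1|^2 + 1*|1|^2 + 1*|1|^2 + 1*|1|^2 + 1*|1|^2 + 1*|1|^2]
  = (1/7)[(1) + (1) + (1) + (1) + (1) + (1) + (1)] = 7/7 = 1.
(Exp terms are combined using exp(i*s)*conj(exp(i*t)) = exp(i*(s-t)), and sums of them are collapsed using the identity that for every m > 1 the m distinct m-th roots of unity sum to 0, e.g. 1 + exp(2*I*pi/3) + exp(-2*I*pi/3) = 0.)
A character is irreducible iff <chi, chi> = 1, so this representation is irreducible.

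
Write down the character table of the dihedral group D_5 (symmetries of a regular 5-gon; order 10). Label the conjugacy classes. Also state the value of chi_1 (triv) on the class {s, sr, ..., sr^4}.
Conjugacy classes: {e} of size 1, {r^1, r^4} of size 2, {r^2, r^3} of size 2, {s, sr, ..., sr^4} of size 5.
Character table:
  irrep \ class              {e} (size 1)  {r^1, r^4} (size 2)  {r^2, r^3} (size 2)  {s, sr, ..., sr^4} (size 5)
  chi_1 (triv)               1             1                    1                    1                          
  chi_2 (sign: r->1, s->-1)  1             1                    1                    -1                         
  chi_3 (2d, j=1)            2             -1/2 + sqrt(5)/2     -sqrt(5)/2 - 1/2     0                          
  chi_4 (2d, j=2)            2             -sqrt(5)/2 - 1/2     -1/2 + sqrt(5)/2     0                          

Spot check: chi_1 (triv) on {s, sr, ..., sr^4} = 1.

Why: D_5 has order 2*5 = 10 with 4 conjugacy classes, hence 4 irreducibles. Sum of squared dims 1 + 1 + 4 + 4 = 10 = |G|. Linear characters come from the abelianisation; the 2-dimensional irreps have character r^k -> 2*cos(2*pi*j*k/5), reflections -> 0.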